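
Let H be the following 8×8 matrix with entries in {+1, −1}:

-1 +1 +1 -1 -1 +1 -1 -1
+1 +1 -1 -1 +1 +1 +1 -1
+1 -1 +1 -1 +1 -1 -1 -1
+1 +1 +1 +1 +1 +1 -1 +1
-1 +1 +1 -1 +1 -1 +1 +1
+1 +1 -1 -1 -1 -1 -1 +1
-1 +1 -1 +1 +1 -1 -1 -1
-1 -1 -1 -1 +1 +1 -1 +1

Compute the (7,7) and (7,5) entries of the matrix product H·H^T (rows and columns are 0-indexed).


Row 5 of H: [1, 1, -1, -1, -1, -1, -1, 1].
Row 7 of H: [-1, -1, -1, -1, 1, 1, -1, 1].
(H·H^T)[7][7] = Σ_j H[7][j]·H[7][j] = (-1)² + (-1)² + (-1)² + (-1)² + (1)² + (1)² + (-1)² + (1)² = 1 + 1 + 1 + 1 + 1 + 1 + 1 + 1 = 8.
(H·H^T)[7][5] = Σ_j H[7][j]·H[5][j] = (-1)·(1) + (-1)·(1) + (-1)·(-1) + (-1)·(-1) + (1)·(-1) + (1)·(-1) + (-1)·(-1) + (1)·(1) = -1 + -1 + 1 + 1 + -1 + -1 + 1 + 1 = 0.
So rows 7 and 5 are orthogonal; the diagonal entry equals n = 8.

(7,7) entry = 8; (7,5) entry = 0.


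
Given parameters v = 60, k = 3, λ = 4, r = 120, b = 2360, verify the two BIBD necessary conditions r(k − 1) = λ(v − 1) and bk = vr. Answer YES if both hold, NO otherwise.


Condition (i): r(k − 1) = 120·2 = 240; λ(v − 1) = 4·59 = 236. Match? NO.
Condition (ii): bk = 2360·3 = 7080; vr = 60·120 = 7200. Match? NO.
Both conditions hold? NO.

NO


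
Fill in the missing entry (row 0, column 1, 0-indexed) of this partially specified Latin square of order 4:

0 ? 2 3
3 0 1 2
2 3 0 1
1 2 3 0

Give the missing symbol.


Row 0 contains symbols [0, 2, 3] — missing [1].
Column 1 contains symbols [0, 2, 3] — missing [1].
The missing symbol must appear in both missing sets; intersection = [1].
Therefore the hidden value is 1.

Missing value = 1.


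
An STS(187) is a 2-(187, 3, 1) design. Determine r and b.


An STS(v) is a 2-(v, 3, 1) BIBD: block size k = 3, λ = 1.
Replication: r(k − 1) = λ(v − 1) ⇒ r·2 = 187 − 1 = 186 ⇒ r = 93.
Block count: b = v(v − 1)/6 = 187·186/6 = 34782/6 = 5797.
(Check via bk = vr: 5797·3 = 17391 = 187·93 = 17391 ✓.)

r = 93, b = 5797.


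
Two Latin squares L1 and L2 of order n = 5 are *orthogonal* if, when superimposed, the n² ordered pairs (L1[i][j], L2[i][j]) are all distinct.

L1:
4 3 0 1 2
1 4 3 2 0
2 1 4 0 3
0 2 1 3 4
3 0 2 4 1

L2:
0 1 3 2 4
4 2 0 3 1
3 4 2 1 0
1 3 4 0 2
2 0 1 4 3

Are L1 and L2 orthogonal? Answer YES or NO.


Form the n² = 25 superimposed pairs (L1[i][j], L2[i][j]), row by row (rows and columns indexed from 0):
row 0: (4,0) (3,1) (0,3) (1,2) (2,4)
row 1: (1,4) (4,2) (3,0) (2,3) (0,1)
row 2: (2,3) (1,4) (4,2) (0,1) (3,0)
row 3: (0,1) (2,3) (1,4) (3,0) (4,2)
row 4: (3,2) (0,0) (2,1) (4,4) (1,3)
Orthogonality requires all 25 pairs distinct.
But the pair (2,3) repeats: cell (1,3) has L1 = 2, L2 = 3, and cell (2,0) has L1 = 2, L2 = 3.
A repeated pair means some other pair never occurs (only 15 distinct pairs out of 25), so the squares are not orthogonal.
Conclusion: NO.

NO


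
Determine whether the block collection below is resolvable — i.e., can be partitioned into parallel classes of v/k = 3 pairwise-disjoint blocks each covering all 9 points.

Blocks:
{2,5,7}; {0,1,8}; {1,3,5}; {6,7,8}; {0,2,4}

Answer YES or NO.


v = 9, block size k = 3, number of blocks = 5.
For resolvability, blocks must partition into parallel classes of size v/k = 3.
Total blocks must therefore be a multiple of 3: 5 = 3·1 + 2 ⇒ not divisible ✗.
Resolvable? NO.

NO


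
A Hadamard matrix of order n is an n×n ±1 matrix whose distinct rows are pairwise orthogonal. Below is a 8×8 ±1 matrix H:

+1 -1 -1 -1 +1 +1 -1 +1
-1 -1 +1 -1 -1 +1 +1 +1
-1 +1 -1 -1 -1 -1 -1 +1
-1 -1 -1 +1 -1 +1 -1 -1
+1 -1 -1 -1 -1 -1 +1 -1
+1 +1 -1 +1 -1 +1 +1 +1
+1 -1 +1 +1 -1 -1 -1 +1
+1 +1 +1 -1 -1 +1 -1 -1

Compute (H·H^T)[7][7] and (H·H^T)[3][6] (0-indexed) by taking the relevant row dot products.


Row 3 of H: [-1, -1, -1, 1, -1, 1, -1, -1].
Row 6 of H: [1, -1, 1, 1, -1, -1, -1, 1].
Row 7 of H: [1, 1, 1, -1, -1, 1, -1, -1].
(H·H^T)[7][7] = Σ_j H[7][j]·H[7][j] = (1)² + (1)² + (1)² + (-1)² + (-1)² + (1)² + (-1)² + (-1)² = 1 + 1 + 1 + 1 + 1 + 1 + 1 + 1 = 8.
(H·H^T)[3][6] = Σ_j H[3][j]·H[6][j] = (-1)·(1) + (-1)·(-1) + (-1)·(1) + (1)·(1) + (-1)·(-1) + (1)·(-1) + (-1)·(-1) + (-1)·(1) = -1 + 1 + -1 + 1 + 1 + -1 + 1 + -1 = 0.
So rows 3 and 6 are orthogonal; the diagonal entry equals n = 8.

(7,7) entry = 8; (3,6) entry = 0.


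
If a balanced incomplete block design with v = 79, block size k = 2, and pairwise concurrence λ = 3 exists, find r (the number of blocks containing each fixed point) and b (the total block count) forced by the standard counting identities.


Any 2-(v, k, λ) BIBD satisfies two necessary conditions:
  (i)  Each point sits in r blocks, and counting incidences through any fixed point gives r(k − 1) = λ(v − 1), so r = λ(v − 1)/(k − 1).
  (ii) Total incidences bk = vr, so b = vr/k.
Step 1: r = λ(v − 1)/(k − 1) = 3·(79 − 1)/(2 − 1) = 3·78/1 = 234/1 = 234.
Step 2: b = vr/k = 79·234/2 = 18486/2 = 9243.
Check integrality: r = 234 ∈ Z ✓, b = 9243 ∈ Z ✓.
(These identities are necessary conditions: they determine r and b for any design with these parameters, but do not by themselves prove that one exists.)

r = 234, b = 9243.


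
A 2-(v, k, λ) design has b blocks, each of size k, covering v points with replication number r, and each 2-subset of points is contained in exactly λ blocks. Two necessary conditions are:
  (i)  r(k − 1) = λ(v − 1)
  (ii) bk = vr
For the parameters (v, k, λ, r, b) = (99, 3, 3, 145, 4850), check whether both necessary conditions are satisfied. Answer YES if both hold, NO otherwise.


Condition (i): r(k − 1) = 145·2 = 290; λ(v − 1) = 3·98 = 294. Match? NO.
Condition (ii): bk = 4850·3 = 14550; vr = 99·145 = 14355. Match? NO.
Both conditions hold? NO.

NO


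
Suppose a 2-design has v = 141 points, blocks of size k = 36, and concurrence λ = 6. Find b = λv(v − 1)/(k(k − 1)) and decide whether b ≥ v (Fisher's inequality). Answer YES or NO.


r = λ(v − 1)/(k − 1) = 6·140/35 = 24.
b = vr/k = 141·24/36 = 94.
Fisher's inequality: b ≥ v ⇔ 94 ≥ 141? NO.

NO


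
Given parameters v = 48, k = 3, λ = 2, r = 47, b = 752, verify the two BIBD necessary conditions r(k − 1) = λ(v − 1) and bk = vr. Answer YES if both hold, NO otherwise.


Condition (i): r(k − 1) = 47·2 = 94; λ(v − 1) = 2·47 = 94. Match? YES.
Condition (ii): bk = 752·3 = 2256; vr = 48·47 = 2256. Match? YES.
Both conditions hold? YES.

YES


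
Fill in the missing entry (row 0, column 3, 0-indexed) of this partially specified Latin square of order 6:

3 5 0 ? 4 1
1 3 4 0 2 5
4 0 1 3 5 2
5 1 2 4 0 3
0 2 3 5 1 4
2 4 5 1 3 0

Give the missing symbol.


Row 0 contains symbols [0, 1, 3, 4, 5] — missing [2].
Column 3 contains symbols [0, 1, 3, 4, 5] — missing [2].
The missing symbol must appear in both missing sets; intersection = [2].
Therefore the hidden value is 2.

Missing value = 2.


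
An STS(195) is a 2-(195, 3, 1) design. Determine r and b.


An STS(v) is a 2-(v, 3, 1) BIBD: block size k = 3, λ = 1.
Replication: r(k − 1) = λ(v − 1) ⇒ r·2 = 195 − 1 = 194 ⇒ r = 97.
Block count: bk = vr ⇒ b·3 = 195·97 = 18915 ⇒ b = 6305.

r = 97, b = 6305.


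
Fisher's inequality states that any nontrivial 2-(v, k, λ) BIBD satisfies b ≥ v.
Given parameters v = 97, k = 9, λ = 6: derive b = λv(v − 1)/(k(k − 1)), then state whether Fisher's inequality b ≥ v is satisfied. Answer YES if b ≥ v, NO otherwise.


b = λv(v − 1)/(k(k − 1)) = 6·97·96/(9·8) = 55872/72 = 776.
Compare with v = 97: b ≥ v, so Fisher's inequality holds.

YES


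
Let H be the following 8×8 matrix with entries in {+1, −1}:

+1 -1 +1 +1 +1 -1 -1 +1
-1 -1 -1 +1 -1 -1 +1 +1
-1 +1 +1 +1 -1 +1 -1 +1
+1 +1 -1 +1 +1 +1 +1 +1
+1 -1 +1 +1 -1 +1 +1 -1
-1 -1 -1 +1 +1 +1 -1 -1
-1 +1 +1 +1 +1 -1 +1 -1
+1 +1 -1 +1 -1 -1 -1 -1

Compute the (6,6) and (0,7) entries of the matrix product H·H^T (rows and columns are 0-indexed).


Row 0 of H: [1, -1, 1, 1, 1, -1, -1, 1].
Row 6 of H: [-1, 1, 1, 1, 1, -1, 1, -1].
Row 7 of H: [1, 1, -1, 1, -1, -1, -1, -1].
(H·H^T)[6][6] = Σ_j H[6][j]·H[6][j] = (-1)² + (1)² + (1)² + (1)² + (1)² + (-1)² + (1)² + (-1)² = 1 + 1 + 1 + 1 + 1 + 1 + 1 + 1 = 8.
(H·H^T)[0][7] = Σ_j H[0][j]·H[7][j] = (1)·(1) + (-1)·(1) + (1)·(-1) + (1)·(1) + (1)·(-1) + (-1)·(-1) + (-1)·(-1) + (1)·(-1) = 1 + -1 + -1 + 1 + -1 + 1 + 1 + -1 = 0.
So rows 0 and 7 are orthogonal; the diagonal entry equals n = 8.

(6,6) entry = 8; (0,7) entry = 0.


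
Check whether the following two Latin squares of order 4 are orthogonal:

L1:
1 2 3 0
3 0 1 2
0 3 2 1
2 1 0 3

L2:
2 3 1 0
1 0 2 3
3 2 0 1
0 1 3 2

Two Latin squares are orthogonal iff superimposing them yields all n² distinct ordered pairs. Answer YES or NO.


Form the n² = 16 superimposed pairs (L1[i][j], L2[i][j]), row by row (rows and columns indexed from 0):
row 0: (1,2) (2,3) (3,1) (0,0)
row 1: (3,1) (0,0) (1,2) (2,3)
row 2: (0,3) (3,2) (2,0) (1,1)
row 3: (2,0) (1,1) (0,3) (3,2)
Orthogonality requires all 16 pairs distinct.
But the pair (3,1) repeats: cell (0,2) has L1 = 3, L2 = 1, and cell (1,0) has L1 = 3, L2 = 1.
A repeated pair means some other pair never occurs (only 8 distinct pairs out of 16), so the squares are not orthogonal.
Conclusion: NO.

NO


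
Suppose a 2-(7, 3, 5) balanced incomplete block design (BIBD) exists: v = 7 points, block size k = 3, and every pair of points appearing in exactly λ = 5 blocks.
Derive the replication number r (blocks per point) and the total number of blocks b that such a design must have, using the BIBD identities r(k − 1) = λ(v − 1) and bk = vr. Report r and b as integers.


Any 2-(v, k, λ) BIBD satisfies two necessary conditions:
  (i)  Each point sits in r blocks, and counting incidences through any fixed point gives r(k − 1) = λ(v − 1), so r = λ(v − 1)/(k − 1).
  (ii) Total incidences bk = vr, so b = vr/k.
Step 1: r = λ(v − 1)/(k − 1) = 5·(7 − 1)/(3 − 1) = 5·6/2 = 30/2 = 15.
Step 2: b = vr/k = 7·15/3 = 105/3 = 35.
Check integrality: r = 15 ∈ Z ✓, b = 35 ∈ Z ✓.
(These identities are necessary conditions: they determine r and b for any design with these parameters, but do not by themselves prove that one exists.)

r = 15, b = 35.


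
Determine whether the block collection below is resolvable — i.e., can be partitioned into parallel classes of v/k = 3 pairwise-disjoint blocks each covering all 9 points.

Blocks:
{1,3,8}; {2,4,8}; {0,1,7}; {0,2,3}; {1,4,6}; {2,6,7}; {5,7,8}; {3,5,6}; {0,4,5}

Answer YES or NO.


v = 9, block size k = 3, number of blocks = 9.
For resolvability, blocks must partition into parallel classes of size v/k = 3.
Total blocks must therefore be a multiple of 3: 9 = 3·3 + 0 ⇒ divisible ✓.
Greedy packing gives 3 candidate class(es). Each should be a full parallel class (size 3, covers all 9 points).
  Class 1 (3 blocks): {1,3,8}; {2,6,7}; {0,4,5}. Points covered: [0, 1, 2, 3, 4, 5, 6, 7, 8].
  Class 2 (3 blocks): {2,4,8}; {0,1,7}; {3,5,6}. Points covered: [0, 1, 2, 3, 4, 5, 6, 7, 8].
  Class 3 (3 blocks): {0,2,3}; {1,4,6}; {5,7,8}. Points covered: [0, 1, 2, 3, 4, 5, 6, 7, 8].
All classes full (size 3)? YES. All classes cover every point? YES.
Resolvable? YES.

YES


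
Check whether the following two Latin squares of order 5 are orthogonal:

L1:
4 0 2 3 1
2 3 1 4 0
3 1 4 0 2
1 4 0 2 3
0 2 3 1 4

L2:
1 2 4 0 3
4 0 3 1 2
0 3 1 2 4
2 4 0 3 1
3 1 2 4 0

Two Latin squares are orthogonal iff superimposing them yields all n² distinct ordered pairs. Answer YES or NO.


Form the n² = 25 superimposed pairs (L1[i][j], L2[i][j]), row by row (rows and columns indexed from 0):
row 0: (4,1) (0,2) (2,4) (3,0) (1,3)
row 1: (2,4) (3,0) (1,3) (4,1) (0,2)
row 2: (3,0) (1,3) (4,1) (0,2) (2,4)
row 3: (1,2) (4,4) (0,0) (2,3) (3,1)
row 4: (0,3) (2,1) (3,2) (1,4) (4,0)
Orthogonality requires all 25 pairs distinct.
But the pair (2,4) repeats: cell (0,2) has L1 = 2, L2 = 4, and cell (1,0) has L1 = 2, L2 = 4.
A repeated pair means some other pair never occurs (only 15 distinct pairs out of 25), so the squares are not orthogonal.
Conclusion: NO.

NO


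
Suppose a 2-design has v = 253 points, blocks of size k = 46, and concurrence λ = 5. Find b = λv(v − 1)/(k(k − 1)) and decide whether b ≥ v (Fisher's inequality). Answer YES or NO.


r = λ(v − 1)/(k − 1) = 5·252/45 = 28.
b = vr/k = 253·28/46 = 154.
Fisher's inequality: b ≥ v ⇔ 154 ≥ 253? NO.

NO


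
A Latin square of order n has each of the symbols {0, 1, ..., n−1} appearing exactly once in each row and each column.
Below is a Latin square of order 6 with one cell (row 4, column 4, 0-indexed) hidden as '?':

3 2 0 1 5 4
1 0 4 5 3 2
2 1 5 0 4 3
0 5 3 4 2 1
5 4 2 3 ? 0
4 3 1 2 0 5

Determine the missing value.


Row 4 contains symbols [0, 2, 3, 4, 5] — missing [1].
Column 4 contains symbols [0, 2, 3, 4, 5] — missing [1].
The missing symbol must appear in both missing sets; intersection = [1].
Therefore the hidden value is 1.

Missing value = 1.


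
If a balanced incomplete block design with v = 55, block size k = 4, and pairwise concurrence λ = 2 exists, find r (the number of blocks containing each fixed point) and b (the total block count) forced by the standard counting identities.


Any 2-(v, k, λ) BIBD satisfies two necessary conditions:
  (i)  Each point sits in r blocks, and counting incidences through any fixed point gives r(k − 1) = λ(v − 1), so r = λ(v − 1)/(k − 1).
  (ii) Total incidences bk = vr, so b = vr/k.
Step 1: r = λ(v − 1)/(k − 1) = 2·(55 − 1)/(4 − 1) = 2·54/3 = 108/3 = 36.
Step 2: b = vr/k = 55·36/4 = 1980/4 = 495.
Check integrality: r = 36 ∈ Z ✓, b = 495 ∈ Z ✓.
(These identities are necessary conditions: they determine r and b for any design with these parameters, but do not by themselves prove that one exists.)

r = 36, b = 495.


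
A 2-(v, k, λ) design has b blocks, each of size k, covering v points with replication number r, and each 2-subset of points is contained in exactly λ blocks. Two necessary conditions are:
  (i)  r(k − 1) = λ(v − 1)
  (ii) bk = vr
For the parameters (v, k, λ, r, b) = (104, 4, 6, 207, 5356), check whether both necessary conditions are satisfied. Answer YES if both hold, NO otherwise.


Condition (i): r(k − 1) = 207·3 = 621; λ(v − 1) = 6·103 = 618. Match? NO.
Condition (ii): bk = 5356·4 = 21424; vr = 104·207 = 21528. Match? NO.
Both conditions hold? NO.

NO


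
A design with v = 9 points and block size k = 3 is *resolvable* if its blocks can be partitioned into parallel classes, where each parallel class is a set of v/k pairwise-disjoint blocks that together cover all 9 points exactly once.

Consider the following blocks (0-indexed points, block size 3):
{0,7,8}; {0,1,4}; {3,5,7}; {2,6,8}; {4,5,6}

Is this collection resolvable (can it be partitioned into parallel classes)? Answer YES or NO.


v = 9, block size k = 3, number of blocks = 5.
For resolvability, blocks must partition into parallel classes of size v/k = 3.
Total blocks must therefore be a multiple of 3: 5 = 3·1 + 2 ⇒ not divisible ✗.
Resolvable? NO.

NO


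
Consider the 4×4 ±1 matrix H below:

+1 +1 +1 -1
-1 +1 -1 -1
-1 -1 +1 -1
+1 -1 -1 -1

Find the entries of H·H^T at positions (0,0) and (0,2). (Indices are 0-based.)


Row 0 of H: [1, 1, 1, -1].
Row 2 of H: [-1, -1, 1, -1].
(H·H^T)[0][0] = Σ_j H[0][j]·H[0][j] = (1)² + (1)² + (1)² + (-1)² = 1 + 1 + 1 + 1 = 4.
(H·H^T)[0][2] = Σ_j H[0][j]·H[2][j] = (1)·(-1) + (1)·(-1) + (1)·(1) + (-1)·(-1) = -1 + -1 + 1 + 1 = 0.
So rows 0 and 2 are orthogonal; the diagonal entry equals n = 4.

(0,0) entry = 4; (0,2) entry = 0.


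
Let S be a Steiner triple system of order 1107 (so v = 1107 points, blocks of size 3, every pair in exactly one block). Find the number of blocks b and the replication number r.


An STS(v) is a 2-(v, 3, 1) BIBD: block size k = 3, λ = 1.
Replication: r(k − 1) = λ(v − 1) ⇒ r·2 = 1107 − 1 = 1106 ⇒ r = 553.
Block count: b = v(v − 1)/6 = 1107·1106/6 = 1224342/6 = 204057.

r = 553, b = 204057.


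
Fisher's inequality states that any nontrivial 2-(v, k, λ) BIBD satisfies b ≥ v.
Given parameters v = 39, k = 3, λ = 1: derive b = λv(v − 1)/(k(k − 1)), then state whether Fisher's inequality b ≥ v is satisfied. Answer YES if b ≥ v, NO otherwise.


b = λv(v − 1)/(k(k − 1)) = 1·39·38/(3·2) = 1482/6 = 247.
Compare with v = 39: b ≥ v, so Fisher's inequality holds.

YES


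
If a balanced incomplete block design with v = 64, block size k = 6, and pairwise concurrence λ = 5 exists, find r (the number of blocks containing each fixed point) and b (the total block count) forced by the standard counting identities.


Any 2-(v, k, λ) BIBD satisfies two necessary conditions:
  (i)  Each point sits in r blocks, and counting incidences through any fixed point gives r(k − 1) = λ(v − 1), so r = λ(v − 1)/(k − 1).
  (ii) Total incidences bk = vr, so b = vr/k.
Step 1: r = λ(v − 1)/(k − 1) = 5·(64 − 1)/(6 − 1) = 5·63/5 = 315/5 = 63.
Step 2: b = vr/k = 64·63/6 = 4032/6 = 672.
Check integrality: r = 63 ∈ Z ✓, b = 672 ∈ Z ✓.
(These identities are necessary conditions: they determine r and b for any design with these parameters, but do not by themselves prove that one exists.)

r = 63, b = 672.


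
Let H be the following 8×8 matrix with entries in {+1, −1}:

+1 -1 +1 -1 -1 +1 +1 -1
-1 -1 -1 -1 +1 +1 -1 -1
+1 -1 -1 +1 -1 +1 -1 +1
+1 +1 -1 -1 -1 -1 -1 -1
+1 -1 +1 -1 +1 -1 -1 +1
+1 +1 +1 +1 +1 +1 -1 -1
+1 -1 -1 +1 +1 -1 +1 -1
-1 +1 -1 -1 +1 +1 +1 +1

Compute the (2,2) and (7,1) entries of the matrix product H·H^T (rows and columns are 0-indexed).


Row 1 of H: [-1, -1, -1, -1, 1, 1, -1, -1].
Row 2 of H: [1, -1, -1, 1, -1, 1, -1, 1].
Row 7 of H: [-1, 1, -1, -1, 1, 1, 1, 1].
(H·H^T)[2][2] = Σ_j H[2][j]·H[2][j] = (1)² + (-1)² + (-1)² + (1)² + (-1)² + (1)² + (-1)² + (1)² = 1 + 1 + 1 + 1 + 1 + 1 + 1 + 1 = 8.
(H·H^T)[7][1] = Σ_j H[7][j]·H[1][j] = (-1)·(-1) + (1)·(-1) + (-1)·(-1) + (-1)·(-1) + (1)·(1) + (1)·(1) + (1)·(-1) + (1)·(-1) = 1 + -1 + 1 + 1 + 1 + 1 + -1 + -1 = 2.
Rows 7 and 1 are not orthogonal (dot product = 2 ≠ 0), so H is not a Hadamard matrix.

(2,2) entry = 8; (7,1) entry = 2.


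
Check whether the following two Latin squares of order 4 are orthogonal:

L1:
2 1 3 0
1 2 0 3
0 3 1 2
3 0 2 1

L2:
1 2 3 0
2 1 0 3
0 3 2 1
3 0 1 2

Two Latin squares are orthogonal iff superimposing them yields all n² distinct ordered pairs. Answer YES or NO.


Form the n² = 16 superimposed pairs (L1[i][j], L2[i][j]), row by row (rows and columns indexed from 0):
row 0: (2,1) (1,2) (3,3) (0,0)
row 1: (1,2) (2,1) (0,0) (3,3)
row 2: (0,0) (3,3) (1,2) (2,1)
row 3: (3,3) (0,0) (2,1) (1,2)
Orthogonality requires all 16 pairs distinct.
But the pair (1,2) repeats: cell (0,1) has L1 = 1, L2 = 2, and cell (1,0) has L1 = 1, L2 = 2.
A repeated pair means some other pair never occurs (only 4 distinct pairs out of 16), so the squares are not orthogonal.
Conclusion: NO.

NO


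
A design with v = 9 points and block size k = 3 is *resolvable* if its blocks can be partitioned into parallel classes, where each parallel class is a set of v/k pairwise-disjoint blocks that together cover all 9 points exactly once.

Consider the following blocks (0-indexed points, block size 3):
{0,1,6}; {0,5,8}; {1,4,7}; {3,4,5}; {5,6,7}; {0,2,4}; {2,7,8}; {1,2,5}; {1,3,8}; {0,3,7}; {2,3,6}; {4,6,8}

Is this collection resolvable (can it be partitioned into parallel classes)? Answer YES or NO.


v = 9, block size k = 3, number of blocks = 12.
For resolvability, blocks must partition into parallel classes of size v/k = 3.
Total blocks must therefore be a multiple of 3: 12 = 3·4 + 0 ⇒ divisible ✓.
Greedy packing gives 4 candidate class(es). Each should be a full parallel class (size 3, covers all 9 points).
  Class 1 (3 blocks): {0,1,6}; {3,4,5}; {2,7,8}. Points covered: [0, 1, 2, 3, 4, 5, 6, 7, 8].
  Class 2 (3 blocks): {0,5,8}; {1,4,7}; {2,3,6}. Points covered: [0, 1, 2, 3, 4, 5, 6, 7, 8].
  Class 3 (3 blocks): {5,6,7}; {0,2,4}; {1,3,8}. Points covered: [0, 1, 2, 3, 4, 5, 6, 7, 8].
  Class 4 (3 blocks): {1,2,5}; {0,3,7}; {4,6,8}. Points covered: [0, 1, 2, 3, 4, 5, 6, 7, 8].
All classes full (size 3)? YES. All classes cover every point? YES.
Resolvable? YES.

YES


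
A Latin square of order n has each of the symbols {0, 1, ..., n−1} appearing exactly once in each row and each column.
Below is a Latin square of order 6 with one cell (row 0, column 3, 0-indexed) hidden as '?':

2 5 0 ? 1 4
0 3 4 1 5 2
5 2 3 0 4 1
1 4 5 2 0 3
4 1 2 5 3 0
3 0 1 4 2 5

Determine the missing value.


Row 0 contains symbols [0, 1, 2, 4, 5] — missing [3].
Column 3 contains symbols [0, 1, 2, 4, 5] — missing [3].
The missing symbol must appear in both missing sets; intersection = [3].
Therefore the hidden value is 3.

Missing value = 3.


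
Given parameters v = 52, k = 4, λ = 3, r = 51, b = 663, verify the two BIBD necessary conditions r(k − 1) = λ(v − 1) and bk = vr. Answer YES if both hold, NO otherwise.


Condition (i): r(k − 1) = 51·3 = 153; λ(v − 1) = 3·51 = 153. Match? YES.
Condition (ii): bk = 663·4 = 2652; vr = 52·51 = 2652. Match? YES.
Both conditions hold? YES.

YES


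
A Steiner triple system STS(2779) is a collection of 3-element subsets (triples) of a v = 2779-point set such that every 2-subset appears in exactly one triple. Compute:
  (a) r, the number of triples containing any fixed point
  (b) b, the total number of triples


An STS(v) is a 2-(v, 3, 1) BIBD: block size k = 3, λ = 1.
Replication: r(k − 1) = λ(v − 1) ⇒ r·2 = 2779 − 1 = 2778 ⇒ r = 1389.
Block count: bk = vr ⇒ b·3 = 2779·1389 = 3860031 ⇒ b = 1286677.

r = 1389, b = 1286677.


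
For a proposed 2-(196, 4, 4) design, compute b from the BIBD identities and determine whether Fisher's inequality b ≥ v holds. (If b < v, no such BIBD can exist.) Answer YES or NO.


b = λv(v − 1)/(k(k − 1)) = 4·196·195/(4·3) = 152880/12 = 12740.
Compare with v = 196: b ≥ v, so Fisher's inequality holds.

YES


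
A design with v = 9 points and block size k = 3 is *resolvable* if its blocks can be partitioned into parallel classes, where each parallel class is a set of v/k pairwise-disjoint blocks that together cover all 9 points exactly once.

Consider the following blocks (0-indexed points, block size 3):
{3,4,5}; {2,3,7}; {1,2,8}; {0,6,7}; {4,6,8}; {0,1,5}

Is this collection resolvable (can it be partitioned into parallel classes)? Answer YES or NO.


v = 9, block size k = 3, number of blocks = 6.
For resolvability, blocks must partition into parallel classes of size v/k = 3.
Total blocks must therefore be a multiple of 3: 6 = 3·2 + 0 ⇒ divisible ✓.
Greedy packing gives 2 candidate class(es). Each should be a full parallel class (size 3, covers all 9 points).
  Class 1 (3 blocks): {3,4,5}; {1,2,8}; {0,6,7}. Points covered: [0, 1, 2, 3, 4, 5, 6, 7, 8].
  Class 2 (3 blocks): {2,3,7}; {4,6,8}; {0,1,5}. Points covered: [0, 1, 2, 3, 4, 5, 6, 7, 8].
All classes full (size 3)? YES. All classes cover every point? YES.
Resolvable? YES.

YES


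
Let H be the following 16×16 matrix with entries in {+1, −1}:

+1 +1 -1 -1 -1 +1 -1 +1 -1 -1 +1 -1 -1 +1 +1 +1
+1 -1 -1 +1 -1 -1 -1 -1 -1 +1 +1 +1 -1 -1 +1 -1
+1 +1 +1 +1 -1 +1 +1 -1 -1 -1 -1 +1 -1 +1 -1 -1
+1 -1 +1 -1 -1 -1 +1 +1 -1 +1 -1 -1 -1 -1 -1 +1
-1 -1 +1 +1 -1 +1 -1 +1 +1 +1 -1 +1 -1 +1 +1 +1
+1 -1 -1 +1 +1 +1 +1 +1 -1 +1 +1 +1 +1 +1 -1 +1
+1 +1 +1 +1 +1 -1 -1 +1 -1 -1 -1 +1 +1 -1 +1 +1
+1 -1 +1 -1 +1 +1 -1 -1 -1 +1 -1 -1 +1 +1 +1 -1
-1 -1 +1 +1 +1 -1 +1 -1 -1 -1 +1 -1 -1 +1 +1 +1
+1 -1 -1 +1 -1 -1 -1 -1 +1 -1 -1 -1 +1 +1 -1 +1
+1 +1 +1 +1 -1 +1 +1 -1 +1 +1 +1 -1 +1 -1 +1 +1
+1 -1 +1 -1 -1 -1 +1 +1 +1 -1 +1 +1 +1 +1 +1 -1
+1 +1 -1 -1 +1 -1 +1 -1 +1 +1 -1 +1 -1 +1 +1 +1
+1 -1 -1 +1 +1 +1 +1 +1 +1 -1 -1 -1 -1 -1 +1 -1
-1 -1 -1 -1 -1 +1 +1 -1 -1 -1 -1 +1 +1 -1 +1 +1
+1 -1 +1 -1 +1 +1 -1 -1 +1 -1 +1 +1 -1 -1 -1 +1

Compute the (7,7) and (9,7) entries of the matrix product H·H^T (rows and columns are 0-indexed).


Row 7 of H: [1, -1, 1, -1, 1, 1, -1, -1, -1, 1, -1, -1, 1, 1, 1, -1].
Row 9 of H: [1, -1, -1, 1, -1, -1, -1, -1, 1, -1, -1, -1, 1, 1, -1, 1].
(H·H^T)[7][7] = Σ_j H[7][j]·H[7][j] = (1)² + (-1)² + (1)² + (-1)² + (1)² + (1)² + (-1)² + (-1)² + (-1)² + (1)² + (-1)² + (-1)² + (1)² + (1)² + (1)² + (-1)² = 1 + 1 + 1 + 1 + 1 + 1 + 1 + 1 + 1 + 1 + 1 + 1 + 1 + 1 + 1 + 1 = 16.
(H·H^T)[9][7] = Σ_j H[9][j]·H[7][j] = (1)·(1) + (-1)·(-1) + (-1)·(1) + (1)·(-1) + (-1)·(1) + (-1)·(1) + (-1)·(-1) + (-1)·(-1) + (1)·(-1) + (-1)·(1) + (-1)·(-1) + (-1)·(-1) + (1)·(1) + (1)·(1) + (-1)·(1) + (1)·(-1) = 1 + 1 + -1 + -1 + -1 + -1 + 1 + 1 + -1 + -1 + 1 + 1 + 1 + 1 + -1 + -1 = 0.
So rows 9 and 7 are orthogonal; the diagonal entry equals n = 16.

(7,7) entry = 16; (9,7) entry = 0.


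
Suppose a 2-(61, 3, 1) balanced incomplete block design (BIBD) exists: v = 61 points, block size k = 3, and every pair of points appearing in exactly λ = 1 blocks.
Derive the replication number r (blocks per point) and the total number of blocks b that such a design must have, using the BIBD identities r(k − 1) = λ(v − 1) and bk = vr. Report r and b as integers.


Any 2-(v, k, λ) BIBD satisfies two necessary conditions:
  (i)  Each point sits in r blocks, and counting incidences through any fixed point gives r(k − 1) = λ(v − 1), so r = λ(v − 1)/(k − 1).
  (ii) Total incidences bk = vr, so b = vr/k.
Step 1: r = λ(v − 1)/(k − 1) = 1·(61 − 1)/(3 − 1) = 1·60/2 = 60/2 = 30.
Step 2: b = vr/k = 61·30/3 = 1830/3 = 610.
Check integrality: r = 30 ∈ Z ✓, b = 610 ∈ Z ✓.
(These identities are necessary conditions: they determine r and b for any design with these parameters, but do not by themselves prove that one exists.)

r = 30, b = 610.


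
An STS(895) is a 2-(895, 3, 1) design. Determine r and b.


An STS(v) is a 2-(v, 3, 1) BIBD: block size k = 3, λ = 1.
Replication: r(k − 1) = λ(v − 1) ⇒ r·2 = 895 − 1 = 894 ⇒ r = 447.
Block count: bk = vr ⇒ b·3 = 895·447 = 400065 ⇒ b = 133355.

r = 447, b = 133355.


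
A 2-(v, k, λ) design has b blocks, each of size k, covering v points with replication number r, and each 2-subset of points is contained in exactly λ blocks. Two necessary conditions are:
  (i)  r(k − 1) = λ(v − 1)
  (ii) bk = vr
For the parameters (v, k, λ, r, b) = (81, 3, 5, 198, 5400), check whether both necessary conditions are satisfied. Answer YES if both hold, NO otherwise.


Condition (i): r(k − 1) = 198·2 = 396; λ(v − 1) = 5·80 = 400. Match? NO.
Condition (ii): bk = 5400·3 = 16200; vr = 81·198 = 16038. Match? NO.
Both conditions hold? NO.

NO


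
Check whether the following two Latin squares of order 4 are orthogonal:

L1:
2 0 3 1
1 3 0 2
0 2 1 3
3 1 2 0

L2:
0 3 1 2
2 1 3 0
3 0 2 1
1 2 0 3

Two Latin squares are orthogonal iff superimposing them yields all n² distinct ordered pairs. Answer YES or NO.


Form the n² = 16 superimposed pairs (L1[i][j], L2[i][j]), row by row (rows and columns indexed from 0):
row 0: (2,0) (0,3) (3,1) (1,2)
row 1: (1,2) (3,1) (0,3) (2,0)
row 2: (0,3) (2,0) (1,2) (3,1)
row 3: (3,1) (1,2) (2,0) (0,3)
Orthogonality requires all 16 pairs distinct.
But the pair (1,2) repeats: cell (0,3) has L1 = 1, L2 = 2, and cell (1,0) has L1 = 1, L2 = 2.
A repeated pair means some other pair never occurs (only 4 distinct pairs out of 16), so the squares are not orthogonal.
Conclusion: NO.

NO


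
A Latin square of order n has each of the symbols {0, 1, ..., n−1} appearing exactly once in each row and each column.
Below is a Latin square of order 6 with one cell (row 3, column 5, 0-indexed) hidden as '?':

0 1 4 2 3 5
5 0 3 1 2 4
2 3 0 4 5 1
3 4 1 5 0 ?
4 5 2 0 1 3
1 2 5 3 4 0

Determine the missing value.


Row 3 contains symbols [0, 1, 3, 4, 5] — missing [2].
Column 5 contains symbols [0, 1, 3, 4, 5] — missing [2].
The missing symbol must appear in both missing sets; intersection = [2].
Therefore the hidden value is 2.

Missing value = 2.


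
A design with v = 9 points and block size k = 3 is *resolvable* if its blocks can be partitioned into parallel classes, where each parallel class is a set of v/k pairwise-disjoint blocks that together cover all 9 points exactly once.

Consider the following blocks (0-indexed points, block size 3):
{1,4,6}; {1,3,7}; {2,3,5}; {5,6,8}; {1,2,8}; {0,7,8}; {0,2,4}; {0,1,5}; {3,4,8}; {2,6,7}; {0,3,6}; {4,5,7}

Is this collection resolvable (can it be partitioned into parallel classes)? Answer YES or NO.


v = 9, block size k = 3, number of blocks = 12.
For resolvability, blocks must partition into parallel classes of size v/k = 3.
Total blocks must therefore be a multiple of 3: 12 = 3·4 + 0 ⇒ divisible ✓.
Greedy packing gives 4 candidate class(es). Each should be a full parallel class (size 3, covers all 9 points).
  Class 1 (3 blocks): {1,4,6}; {2,3,5}; {0,7,8}. Points covered: [0, 1, 2, 3, 4, 5, 6, 7, 8].
  Class 2 (3 blocks): {1,3,7}; {5,6,8}; {0,2,4}. Points covered: [0, 1, 2, 3, 4, 5, 6, 7, 8].
  Class 3 (3 blocks): {1,2,8}; {0,3,6}; {4,5,7}. Points covered: [0, 1, 2, 3, 4, 5, 6, 7, 8].
  Class 4 (3 blocks): {0,1,5}; {3,4,8}; {2,6,7}. Points covered: [0, 1, 2, 3, 4, 5, 6, 7, 8].
All classes full (size 3)? YES. All classes cover every point? YES.
Resolvable? YES.

YES


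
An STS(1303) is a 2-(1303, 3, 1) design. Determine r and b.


An STS(v) is a 2-(v, 3, 1) BIBD: block size k = 3, λ = 1.
Replication: r(k − 1) = λ(v − 1) ⇒ r·2 = 1303 − 1 = 1302 ⇒ r = 651.
Block count: bk = vr ⇒ b·3 = 1303·651 = 848253 ⇒ b = 282751.

r = 651, b = 282751.


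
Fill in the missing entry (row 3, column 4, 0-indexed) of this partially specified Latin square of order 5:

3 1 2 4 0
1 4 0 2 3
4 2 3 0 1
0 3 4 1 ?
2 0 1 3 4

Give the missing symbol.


Row 3 contains symbols [0, 1, 3, 4] — missing [2].
Column 4 contains symbols [0, 1, 3, 4] — missing [2].
The missing symbol must appear in both missing sets; intersection = [2].
Therefore the hidden value is 2.

Missing value = 2.


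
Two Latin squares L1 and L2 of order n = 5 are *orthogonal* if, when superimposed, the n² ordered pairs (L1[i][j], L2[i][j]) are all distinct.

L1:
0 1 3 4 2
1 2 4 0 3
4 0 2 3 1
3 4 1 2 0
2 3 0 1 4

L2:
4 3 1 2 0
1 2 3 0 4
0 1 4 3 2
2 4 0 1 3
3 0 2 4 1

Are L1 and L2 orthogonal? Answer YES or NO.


Form the n² = 25 superimposed pairs (L1[i][j], L2[i][j]), row by row (rows and columns indexed from 0):
row 0: (0,4) (1,3) (3,1) (4,2) (2,0)
row 1: (1,1) (2,2) (4,3) (0,0) (3,4)
row 2: (4,0) (0,1) (2,4) (3,3) (1,2)
row 3: (3,2) (4,4) (1,0) (2,1) (0,3)
row 4: (2,3) (3,0) (0,2) (1,4) (4,1)
Orthogonality requires all 25 pairs distinct.
Check by first coordinate: for each symbol s of L1, list the L2 entries in the n cells where L1 = s; they must all differ.
  L1 = 0: L2 entries (in reading order) 4, 0, 1, 3, 2 — all 5 distinct ✓
  L1 = 1: L2 entries (in reading order) 3, 1, 2, 0, 4 — all 5 distinct ✓
  L1 = 2: L2 entries (in reading order) 0, 2, 4, 1, 3 — all 5 distinct ✓
  L1 = 3: L2 entries (in reading order) 1, 4, 3, 2, 0 — all 5 distinct ✓
  L1 = 4: L2 entries (in reading order) 2, 3, 0, 4, 1 — all 5 distinct ✓
Every symbol of L1 meets every symbol of L2 exactly once, so all 25 pairs are distinct (25 of 25).
Conclusion: YES.

YES


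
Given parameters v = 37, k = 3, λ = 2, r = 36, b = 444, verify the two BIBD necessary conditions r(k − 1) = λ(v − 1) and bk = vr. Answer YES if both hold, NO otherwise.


Condition (i): r(k − 1) = 36·2 = 72; λ(v − 1) = 2·36 = 72. Match? YES.
Condition (ii): bk = 444·3 = 1332; vr = 37·36 = 1332. Match? YES.
Both conditions hold? YES.

YES


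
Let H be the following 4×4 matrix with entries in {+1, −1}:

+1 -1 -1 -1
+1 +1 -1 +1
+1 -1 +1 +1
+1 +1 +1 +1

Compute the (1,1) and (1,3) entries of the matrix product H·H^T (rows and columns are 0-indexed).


Row 1 of H: [1, 1, -1, 1].
Row 3 of H: [1, 1, 1, 1].
(H·H^T)[1][1] = Σ_j H[1][j]·H[1][j] = (1)² + (1)² + (-1)² + (1)² = 1 + 1 + 1 + 1 = 4.
(H·H^T)[1][3] = Σ_j H[1][j]·H[3][j] = (1)·(1) + (1)·(1) + (-1)·(1) + (1)·(1) = 1 + 1 + -1 + 1 = 2.
Rows 1 and 3 are not orthogonal (dot product = 2 ≠ 0), so H is not a Hadamard matrix.

(1,1) entry = 4; (1,3) entry = 2.


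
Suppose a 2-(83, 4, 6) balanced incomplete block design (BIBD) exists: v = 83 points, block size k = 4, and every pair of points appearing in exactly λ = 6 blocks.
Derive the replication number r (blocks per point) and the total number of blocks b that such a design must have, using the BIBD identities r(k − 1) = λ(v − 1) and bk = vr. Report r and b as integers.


Any 2-(v, k, λ) BIBD satisfies two necessary conditions:
  (i)  Each point sits in r blocks, and counting incidences through any fixed point gives r(k − 1) = λ(v − 1), so r = λ(v − 1)/(k − 1).
  (ii) Total incidences bk = vr, so b = vr/k.
Step 1: r = λ(v − 1)/(k − 1) = 6·(83 − 1)/(4 − 1) = 6·82/3 = 492/3 = 164.
Step 2: b = vr/k = 83·164/4 = 13612/4 = 3403.
Check integrality: r = 164 ∈ Z ✓, b = 3403 ∈ Z ✓.
(These identities are necessary conditions: they determine r and b for any design with these parameters, but do not by themselves prove that one exists.)

r = 164, b = 3403.


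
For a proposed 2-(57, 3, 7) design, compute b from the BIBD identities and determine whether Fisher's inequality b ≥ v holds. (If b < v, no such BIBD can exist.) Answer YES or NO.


r = λ(v − 1)/(k − 1) = 7·56/2 = 196.
b = vr/k = 57·196/3 = 3724.
Fisher's inequality: b ≥ v ⇔ 3724 ≥ 57? YES.

YES


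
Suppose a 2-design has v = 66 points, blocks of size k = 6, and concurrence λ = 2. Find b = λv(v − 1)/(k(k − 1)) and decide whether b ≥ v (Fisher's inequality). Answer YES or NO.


r = λ(v − 1)/(k − 1) = 2·65/5 = 26.
b = vr/k = 66·26/6 = 286.
Fisher's inequality: b ≥ v ⇔ 286 ≥ 66? YES.

YES


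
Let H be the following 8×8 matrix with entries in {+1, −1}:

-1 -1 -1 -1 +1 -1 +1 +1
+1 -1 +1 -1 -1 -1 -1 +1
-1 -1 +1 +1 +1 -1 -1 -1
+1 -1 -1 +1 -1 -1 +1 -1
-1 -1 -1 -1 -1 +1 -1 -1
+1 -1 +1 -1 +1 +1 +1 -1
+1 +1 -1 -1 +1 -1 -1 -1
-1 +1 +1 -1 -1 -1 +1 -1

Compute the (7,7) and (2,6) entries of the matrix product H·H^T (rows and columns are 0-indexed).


Row 2 of H: [-1, -1, 1, 1, 1, -1, -1, -1].
Row 6 of H: [1, 1, -1, -1, 1, -1, -1, -1].
Row 7 of H: [-1, 1, 1, -1, -1, -1, 1, -1].
(H·H^T)[7][7] = Σ_j H[7][j]·H[7][j] = (-1)² + (1)² + (1)² + (-1)² + (-1)² + (-1)² + (1)² + (-1)² = 1 + 1 + 1 + 1 + 1 + 1 + 1 + 1 = 8.
(H·H^T)[2][6] = Σ_j H[2][j]·H[6][j] = (-1)·(1) + (-1)·(1) + (1)·(-1) + (1)·(-1) + (1)·(1) + (-1)·(-1) + (-1)·(-1) + (-1)·(-1) = -1 + -1 + -1 + -1 + 1 + 1 + 1 + 1 = 0.
So rows 2 and 6 are orthogonal; the diagonal entry equals n = 8.

(7,7) entry = 8; (2,6) entry = 0.


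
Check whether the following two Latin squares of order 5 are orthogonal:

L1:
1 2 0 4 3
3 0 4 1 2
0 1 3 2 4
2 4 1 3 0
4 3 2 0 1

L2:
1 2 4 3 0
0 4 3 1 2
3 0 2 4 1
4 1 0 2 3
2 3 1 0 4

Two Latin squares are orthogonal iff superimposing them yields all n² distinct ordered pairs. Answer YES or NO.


Form the n² = 25 superimposed pairs (L1[i][j], L2[i][j]), row by row (rows and columns indexed from 0):
row 0: (1,1) (2,2) (0,4) (4,3) (3,0)
row 1: (3,0) (0,4) (4,3) (1,1) (2,2)
row 2: (0,3) (1,0) (3,2) (2,4) (4,1)
row 3: (2,4) (4,1) (1,0) (3,2) (0,3)
row 4: (4,2) (3,3) (2,1) (0,0) (1,4)
Orthogonality requires all 25 pairs distinct.
But the pair (3,0) repeats: cell (0,4) has L1 = 3, L2 = 0, and cell (1,0) has L1 = 3, L2 = 0.
A repeated pair means some other pair never occurs (only 15 distinct pairs out of 25), so the squares are not orthogonal.
Conclusion: NO.

NO


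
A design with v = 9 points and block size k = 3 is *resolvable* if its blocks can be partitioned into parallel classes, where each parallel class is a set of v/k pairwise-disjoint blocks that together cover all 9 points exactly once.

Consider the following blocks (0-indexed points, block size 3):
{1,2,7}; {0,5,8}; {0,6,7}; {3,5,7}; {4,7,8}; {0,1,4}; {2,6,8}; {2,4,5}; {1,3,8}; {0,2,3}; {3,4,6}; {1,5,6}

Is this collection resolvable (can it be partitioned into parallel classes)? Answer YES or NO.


v = 9, block size k = 3, number of blocks = 12.
For resolvability, blocks must partition into parallel classes of size v/k = 3.
Total blocks must therefore be a multiple of 3: 12 = 3·4 + 0 ⇒ divisible ✓.
Greedy packing gives 4 candidate class(es). Each should be a full parallel class (size 3, covers all 9 points).
  Class 1 (3 blocks): {1,2,7}; {0,5,8}; {3,4,6}. Points covered: [0, 1, 2, 3, 4, 5, 6, 7, 8].
  Class 2 (3 blocks): {0,6,7}; {2,4,5}; {1,3,8}. Points covered: [0, 1, 2, 3, 4, 5, 6, 7, 8].
  Class 3 (3 blocks): {3,5,7}; {0,1,4}; {2,6,8}. Points covered: [0, 1, 2, 3, 4, 5, 6, 7, 8].
  Class 4 (3 blocks): {4,7,8}; {0,2,3}; {1,5,6}. Points covered: [0, 1, 2, 3, 4, 5, 6, 7, 8].
All classes full (size 3)? YES. All classes cover every point? YES.
Resolvable? YES.

YES


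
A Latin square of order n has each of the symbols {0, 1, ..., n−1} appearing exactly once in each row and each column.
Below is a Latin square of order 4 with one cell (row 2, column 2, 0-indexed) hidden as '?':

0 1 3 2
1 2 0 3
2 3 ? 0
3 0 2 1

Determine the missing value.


Row 2 contains symbols [0, 2, 3] — missing [1].
Column 2 contains symbols [0, 2, 3] — missing [1].
The missing symbol must appear in both missing sets; intersection = [1].
Therefore the hidden value is 1.

Missing value = 1.


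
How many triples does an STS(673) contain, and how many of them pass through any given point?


An STS(v) is a 2-(v, 3, 1) BIBD: block size k = 3, λ = 1.
Replication: r(k − 1) = λ(v − 1) ⇒ r·2 = 673 − 1 = 672 ⇒ r = 336.
Block count: b = v(v − 1)/6 = 673·672/6 = 452256/6 = 75376.

r = 336, b = 75376.


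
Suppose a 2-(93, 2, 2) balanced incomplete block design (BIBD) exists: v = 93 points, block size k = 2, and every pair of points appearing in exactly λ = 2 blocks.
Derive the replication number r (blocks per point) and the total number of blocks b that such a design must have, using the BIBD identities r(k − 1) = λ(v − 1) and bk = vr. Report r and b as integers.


Any 2-(v, k, λ) BIBD satisfies two necessary conditions:
  (i)  Each point sits in r blocks, and counting incidences through any fixed point gives r(k − 1) = λ(v − 1), so r = λ(v − 1)/(k − 1).
  (ii) Total incidences bk = vr, so b = vr/k.
Step 1: r = λ(v − 1)/(k − 1) = 2·(93 − 1)/(2 − 1) = 2·92/1 = 184/1 = 184.
Step 2: b = vr/k = 93·184/2 = 17112/2 = 8556.
Check integrality: r = 184 ∈ Z ✓, b = 8556 ∈ Z ✓.
(These identities are necessary conditions: they determine r and b for any design with these parameters, but do not by themselves prove that one exists.)

r = 184, b = 8556.


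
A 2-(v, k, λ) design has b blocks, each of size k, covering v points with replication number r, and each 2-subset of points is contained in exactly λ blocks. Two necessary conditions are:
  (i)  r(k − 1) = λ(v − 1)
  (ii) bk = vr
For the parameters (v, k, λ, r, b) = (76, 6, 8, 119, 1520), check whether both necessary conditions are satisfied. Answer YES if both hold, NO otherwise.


Condition (i): r(k − 1) = 119·5 = 595; λ(v − 1) = 8·75 = 600. Match? NO.
Condition (ii): bk = 1520·6 = 9120; vr = 76·119 = 9044. Match? NO.
Both conditions hold? NO.

NO


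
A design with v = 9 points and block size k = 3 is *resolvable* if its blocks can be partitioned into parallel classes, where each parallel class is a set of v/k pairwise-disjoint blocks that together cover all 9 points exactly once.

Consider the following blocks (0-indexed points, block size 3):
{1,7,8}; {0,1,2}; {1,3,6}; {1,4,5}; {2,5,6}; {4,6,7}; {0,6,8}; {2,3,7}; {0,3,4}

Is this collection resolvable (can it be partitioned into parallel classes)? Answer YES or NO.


v = 9, block size k = 3, number of blocks = 9.
For resolvability, blocks must partition into parallel classes of size v/k = 3.
Total blocks must therefore be a multiple of 3: 9 = 3·3 + 0 ⇒ divisible ✓.
Consider block {0,1,2}. The only other block(s) in the collection disjoint from it are {4,6,7} — just 1 block(s). Any parallel class containing {0,1,2} would need 2 other blocks each disjoint from it, so no parallel class of size 3 can contain {0,1,2}.
Since every block must belong to some parallel class in a resolution, the collection cannot be partitioned into parallel classes.
Resolvable? NO.

NO
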